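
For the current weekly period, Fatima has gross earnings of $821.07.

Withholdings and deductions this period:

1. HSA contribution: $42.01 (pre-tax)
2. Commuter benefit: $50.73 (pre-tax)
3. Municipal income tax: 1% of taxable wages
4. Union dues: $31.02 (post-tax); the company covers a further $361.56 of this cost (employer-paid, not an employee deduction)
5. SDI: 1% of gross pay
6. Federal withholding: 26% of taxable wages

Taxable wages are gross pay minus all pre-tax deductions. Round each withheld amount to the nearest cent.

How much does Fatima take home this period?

$492.45

HSA contribution: $42.01
Commuter benefit: $50.73
Pre-tax total = $42.01 + $50.73 = $92.74
Taxable wages = $821.07 − $92.74 = $728.33
Municipal income tax: $728.33 × 0.01 = $7.28
Federal withholding: $728.33 × 0.26 = $189.37
SDI: $821.07 × 0.01 = $8.21
Union dues: $31.02
(Employer's $361.56 toward union dues is not withheld from the employee.)
Total deductions = $42.01 + $50.73 + $7.28 + $189.37 + $8.21 + $31.02 = $328.62
Net pay = $821.07 − $328.62 = $492.45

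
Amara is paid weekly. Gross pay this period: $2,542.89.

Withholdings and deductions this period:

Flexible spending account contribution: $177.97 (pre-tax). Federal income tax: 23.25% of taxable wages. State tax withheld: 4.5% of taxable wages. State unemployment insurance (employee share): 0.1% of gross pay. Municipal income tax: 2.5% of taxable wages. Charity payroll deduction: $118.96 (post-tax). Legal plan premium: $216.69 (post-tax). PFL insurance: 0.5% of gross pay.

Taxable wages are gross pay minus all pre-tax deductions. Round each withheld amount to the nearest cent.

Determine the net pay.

Flexible spending account contribution: $177.97
Taxable wages = $2,542.89 − $177.97 = $2,364.92
Municipal income tax: $2,364.92 × 0.025 = $59.12
State tax withheld: $2,364.92 × 0.045 = $106.42
Federal income tax: $2,364.92 × 0.2325 = $549.84
PFL insurance: $2,542.89 × 0.005 = $12.71
State unemployment insurance (employee share): $2,542.89 × 0.001 = $2.54
Legal plan premium: $216.69
Charity payroll deduction: $118.96
Total deductions = $177.97 + $59.12 + $106.42 + $549.84 + $12.71 + $2.54 + $216.69 + $118.96 = $1,244.25
Net pay = $2,542.89 − $1,244.25 = $1,298.64

$1,298.64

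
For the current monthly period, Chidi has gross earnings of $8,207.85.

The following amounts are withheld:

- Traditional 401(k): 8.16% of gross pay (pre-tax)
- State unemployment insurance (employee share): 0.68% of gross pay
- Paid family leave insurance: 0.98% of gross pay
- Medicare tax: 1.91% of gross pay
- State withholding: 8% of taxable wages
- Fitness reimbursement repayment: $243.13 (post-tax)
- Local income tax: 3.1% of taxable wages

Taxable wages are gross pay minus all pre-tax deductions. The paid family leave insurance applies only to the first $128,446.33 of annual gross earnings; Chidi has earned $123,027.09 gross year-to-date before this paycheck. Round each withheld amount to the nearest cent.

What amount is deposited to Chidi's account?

Traditional 401(k): $8,207.85 × 0.0816 = $669.76
Taxable wages = $8,207.85 − $669.76 = $7,538.09
Local income tax: $7,538.09 × 0.031 = $233.68
State withholding: $7,538.09 × 0.08 = $603.05
State unemployment insurance (employee share): $8,207.85 × 0.0068 = $55.81
Medicare tax: $8,207.85 × 0.0191 = $156.77
Paid family leave insurance: only $128,446.33 − $123,027.09 = $5,419.24 of this check is subject → $5,419.24 × 0.0098 = $53.11
Fitness reimbursement repayment: $243.13
Total deductions = $669.76 + $233.68 + $603.05 + $55.81 + $156.77 + $53.11 + $243.13 = $2,015.31
Net pay = $8,207.85 − $2,015.31 = $6,192.54

$6,192.54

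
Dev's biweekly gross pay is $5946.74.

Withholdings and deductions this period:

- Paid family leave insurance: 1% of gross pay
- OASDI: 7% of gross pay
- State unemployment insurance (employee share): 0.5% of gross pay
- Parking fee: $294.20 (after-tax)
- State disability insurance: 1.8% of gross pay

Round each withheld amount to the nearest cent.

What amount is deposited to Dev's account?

$5040.03

State disability insurance: $5946.74 × 0.018 = $107.04
OASDI: $5946.74 × 0.07 = $416.27
Paid family leave insurance: $5946.74 × 0.01 = $59.47
State unemployment insurance (employee share): $5946.74 × 0.005 = $29.73
Parking fee: $294.20
Total deductions = $107.04 + $416.27 + $59.47 + $29.73 + $294.20 = $906.71
Net pay = $5946.74 − $906.71 = $5040.03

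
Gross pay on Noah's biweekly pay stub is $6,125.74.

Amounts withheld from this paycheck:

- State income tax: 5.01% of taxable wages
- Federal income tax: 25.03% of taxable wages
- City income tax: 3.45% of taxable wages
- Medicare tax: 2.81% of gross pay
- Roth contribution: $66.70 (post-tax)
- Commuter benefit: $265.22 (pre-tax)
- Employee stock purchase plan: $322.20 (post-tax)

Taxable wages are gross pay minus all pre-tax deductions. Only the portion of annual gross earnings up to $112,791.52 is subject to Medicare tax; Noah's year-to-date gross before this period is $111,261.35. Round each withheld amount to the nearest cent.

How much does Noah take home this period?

Commuter benefit: $265.22
Taxable wages = $6,125.74 − $265.22 = $5,860.52
State income tax: $5,860.52 × 0.0501 = $293.61
City income tax: $5,860.52 × 0.0345 = $202.19
Federal income tax: $5,860.52 × 0.2503 = $1,466.89
Medicare tax: only $112,791.52 − $111,261.35 = $1,530.17 of this check is subject → $1,530.17 × 0.0281 = $43.00
Employee stock purchase plan: $322.20
Roth contribution: $66.70
Total deductions = $265.22 + $293.61 + $202.19 + $1,466.89 + $43.00 + $322.20 + $66.70 = $2,659.81
Net pay = $6,125.74 − $2,659.81 = $3,465.93

$3,465.93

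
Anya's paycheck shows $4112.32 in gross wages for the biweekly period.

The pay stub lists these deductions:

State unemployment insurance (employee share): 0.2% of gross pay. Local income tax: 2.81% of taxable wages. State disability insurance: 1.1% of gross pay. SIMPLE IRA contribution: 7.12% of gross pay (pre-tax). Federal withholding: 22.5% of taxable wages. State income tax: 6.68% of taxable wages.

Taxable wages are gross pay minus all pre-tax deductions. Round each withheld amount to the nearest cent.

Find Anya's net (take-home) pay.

$2544.20

SIMPLE IRA contribution: $4112.32 × 0.0712 = $292.80
Taxable wages = $4112.32 − $292.80 = $3819.52
Local income tax: $3819.52 × 0.0281 = $107.33
State income tax: $3819.52 × 0.0668 = $255.14
Federal withholding: $3819.52 × 0.225 = $859.39
State disability insurance: $4112.32 × 0.011 = $45.24
State unemployment insurance (employee share): $4112.32 × 0.002 = $8.22
Total deductions = $292.80 + $107.33 + $255.14 + $859.39 + $45.24 + $8.22 = $1568.12
Net pay = $4112.32 − $1568.12 = $2544.20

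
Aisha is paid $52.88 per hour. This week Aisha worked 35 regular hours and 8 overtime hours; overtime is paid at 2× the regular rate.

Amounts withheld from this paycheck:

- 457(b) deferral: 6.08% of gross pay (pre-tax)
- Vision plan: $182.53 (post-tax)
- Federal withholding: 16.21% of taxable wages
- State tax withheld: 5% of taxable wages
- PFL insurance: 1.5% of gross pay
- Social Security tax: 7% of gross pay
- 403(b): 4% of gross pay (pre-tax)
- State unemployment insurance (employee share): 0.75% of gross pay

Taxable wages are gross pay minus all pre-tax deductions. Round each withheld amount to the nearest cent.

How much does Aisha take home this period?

Regular pay: 35 × $52.88 = $1,850.80
Overtime pay: 8 × $52.88 × 2 = $846.08
Gross pay = $1,850.80 + $846.08 = $2,696.88
403(b): $2,696.88 × 0.04 = $107.88
457(b) deferral: $2,696.88 × 0.0608 = $163.97
Pre-tax total = $107.88 + $163.97 = $271.85
Taxable wages = $2,696.88 − $271.85 = $2,425.03
State tax withheld: $2,425.03 × 0.05 = $121.25
Federal withholding: $2,425.03 × 0.1621 = $393.10
State unemployment insurance (employee share): $2,696.88 × 0.0075 = $20.23
Social Security tax: $2,696.88 × 0.07 = $188.78
PFL insurance: $2,696.88 × 0.015 = $40.45
Vision plan: $182.53
Total deductions = $107.88 + $163.97 + $121.25 + $393.10 + $20.23 + $188.78 + $40.45 + $182.53 = $1,218.19
Net pay = $2,696.88 − $1,218.19 = $1,478.69

$1,478.69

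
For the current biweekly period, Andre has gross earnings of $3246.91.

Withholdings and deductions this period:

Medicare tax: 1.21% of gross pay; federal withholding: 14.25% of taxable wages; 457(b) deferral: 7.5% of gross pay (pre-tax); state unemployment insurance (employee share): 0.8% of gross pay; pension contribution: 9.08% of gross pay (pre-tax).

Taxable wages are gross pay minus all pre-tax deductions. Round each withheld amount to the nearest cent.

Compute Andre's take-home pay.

$2257.33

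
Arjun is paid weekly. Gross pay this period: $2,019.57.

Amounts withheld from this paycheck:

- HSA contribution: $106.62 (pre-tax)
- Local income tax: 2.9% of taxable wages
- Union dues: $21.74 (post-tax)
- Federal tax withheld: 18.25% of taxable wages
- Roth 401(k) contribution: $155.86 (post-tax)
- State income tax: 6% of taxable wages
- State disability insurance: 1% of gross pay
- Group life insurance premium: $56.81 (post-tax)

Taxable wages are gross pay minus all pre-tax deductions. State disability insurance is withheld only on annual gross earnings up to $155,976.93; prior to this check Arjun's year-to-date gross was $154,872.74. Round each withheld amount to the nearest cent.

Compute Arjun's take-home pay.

$1,148.13

HSA contribution: $106.62
Taxable wages = $2,019.57 − $106.62 = $1,912.95
State income tax: $1,912.95 × 0.06 = $114.78
Federal tax withheld: $1,912.95 × 0.1825 = $349.11
Local income tax: $1,912.95 × 0.029 = $55.48
State disability insurance: only $155,976.93 − $154,872.74 = $1,104.19 of this check is subject → $1,104.19 × 0.01 = $11.04
Group life insurance premium: $56.81
Union dues: $21.74
Roth 401(k) contribution: $155.86
Total deductions = $106.62 + $114.78 + $349.11 + $55.48 + $11.04 + $56.81 + $21.74 + $155.86 = $871.44
Net pay = $2,019.57 − $871.44 = $1,148.13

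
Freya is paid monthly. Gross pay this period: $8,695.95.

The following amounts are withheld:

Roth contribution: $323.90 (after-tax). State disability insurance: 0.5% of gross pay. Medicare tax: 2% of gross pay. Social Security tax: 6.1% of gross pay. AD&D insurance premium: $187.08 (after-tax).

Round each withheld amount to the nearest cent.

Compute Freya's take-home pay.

State disability insurance: $8,695.95 × 0.005 = $43.48
Social Security tax: $8,695.95 × 0.061 = $530.45
Medicare tax: $8,695.95 × 0.02 = $173.92
AD&D insurance premium: $187.08
Roth contribution: $323.90
Total deductions = $43.48 + $530.45 + $173.92 + $187.08 + $323.90 = $1,258.83
Net pay = $8,695.95 − $1,258.83 = $7,437.12

$7,437.12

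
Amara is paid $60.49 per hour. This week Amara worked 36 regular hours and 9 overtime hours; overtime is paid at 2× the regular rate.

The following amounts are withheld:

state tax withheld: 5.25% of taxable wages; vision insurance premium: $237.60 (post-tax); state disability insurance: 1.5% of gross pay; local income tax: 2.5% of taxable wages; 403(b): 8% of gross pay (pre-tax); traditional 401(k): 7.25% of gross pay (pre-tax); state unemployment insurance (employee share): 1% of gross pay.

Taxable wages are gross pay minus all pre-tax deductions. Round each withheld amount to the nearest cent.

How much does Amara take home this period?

$2234.51

Regular pay: 36 × $60.49 = $2177.64
Overtime pay: 9 × $60.49 × 2 = $1088.82
Gross pay = $2177.64 + $1088.82 = $3266.46
403(b): $3266.46 × 0.08 = $261.32
Traditional 401(k): $3266.46 × 0.0725 = $236.82
Pre-tax total = $261.32 + $236.82 = $498.14
Taxable wages = $3266.46 − $498.14 = $2768.32
State tax withheld: $2768.32 × 0.0525 = $145.34
Local income tax: $2768.32 × 0.025 = $69.21
State disability insurance: $3266.46 × 0.015 = $49.00
State unemployment insurance (employee share): $3266.46 × 0.01 = $32.66
Vision insurance premium: $237.60
Total deductions = $261.32 + $236.82 + $145.34 + $69.21 + $49.00 + $32.66 + $237.60 = $1031.95
Net pay = $3266.46 − $1031.95 = $2234.51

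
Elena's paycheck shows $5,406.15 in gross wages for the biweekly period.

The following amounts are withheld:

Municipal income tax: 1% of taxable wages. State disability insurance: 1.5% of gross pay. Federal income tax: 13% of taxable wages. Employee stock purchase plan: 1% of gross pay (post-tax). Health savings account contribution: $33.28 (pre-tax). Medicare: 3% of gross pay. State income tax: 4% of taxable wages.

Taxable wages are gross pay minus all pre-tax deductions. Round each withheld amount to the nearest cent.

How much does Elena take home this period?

Health savings account contribution: $33.28
Taxable wages = $5,406.15 − $33.28 = $5,372.87
Municipal income tax: $5,372.87 × 0.01 = $53.73
Federal income tax: $5,372.87 × 0.13 = $698.47
State income tax: $5,372.87 × 0.04 = $214.91
Medicare: $5,406.15 × 0.03 = $162.18
State disability insurance: $5,406.15 × 0.015 = $81.09
Employee stock purchase plan: $5,406.15 × 0.01 = $54.06
Total deductions = $33.28 + $53.73 + $698.47 + $214.91 + $162.18 + $81.09 + $54.06 = $1,297.72
Net pay = $5,406.15 − $1,297.72 = $4,108.43

$4,108.43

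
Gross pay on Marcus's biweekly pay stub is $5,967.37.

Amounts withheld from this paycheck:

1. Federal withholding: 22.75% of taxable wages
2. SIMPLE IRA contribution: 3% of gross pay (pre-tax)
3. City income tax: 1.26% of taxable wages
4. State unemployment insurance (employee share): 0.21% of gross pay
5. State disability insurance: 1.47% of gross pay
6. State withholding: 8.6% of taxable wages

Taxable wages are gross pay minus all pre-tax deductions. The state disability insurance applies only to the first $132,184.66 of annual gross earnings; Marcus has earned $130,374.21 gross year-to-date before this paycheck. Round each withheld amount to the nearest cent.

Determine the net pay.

$3,861.63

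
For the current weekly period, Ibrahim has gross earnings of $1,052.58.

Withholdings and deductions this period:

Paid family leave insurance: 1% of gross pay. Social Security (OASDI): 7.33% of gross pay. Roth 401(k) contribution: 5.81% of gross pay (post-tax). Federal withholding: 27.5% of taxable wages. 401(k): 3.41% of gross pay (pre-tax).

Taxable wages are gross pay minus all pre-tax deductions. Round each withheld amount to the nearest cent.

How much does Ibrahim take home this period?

401(k): $1,052.58 × 0.0341 = $35.89
Taxable wages = $1,052.58 − $35.89 = $1,016.69
Federal withholding: $1,016.69 × 0.275 = $279.59
Social Security (OASDI): $1,052.58 × 0.0733 = $77.15
Paid family leave insurance: $1,052.58 × 0.01 = $10.53
Roth 401(k) contribution: $1,052.58 × 0.0581 = $61.15
Total deductions = $35.89 + $279.59 + $77.15 + $10.53 + $61.15 = $464.31
Net pay = $1,052.58 − $464.31 = $588.27

$588.27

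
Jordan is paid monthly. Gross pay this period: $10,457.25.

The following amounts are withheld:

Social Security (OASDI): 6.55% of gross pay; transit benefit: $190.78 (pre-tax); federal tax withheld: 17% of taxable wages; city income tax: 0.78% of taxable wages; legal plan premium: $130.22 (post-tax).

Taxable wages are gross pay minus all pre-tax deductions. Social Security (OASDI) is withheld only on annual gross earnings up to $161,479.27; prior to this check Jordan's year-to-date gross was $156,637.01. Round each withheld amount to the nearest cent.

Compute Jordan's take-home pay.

Transit benefit: $190.78
Taxable wages = $10,457.25 − $190.78 = $10,266.47
Federal tax withheld: $10,266.47 × 0.17 = $1,745.30
City income tax: $10,266.47 × 0.0078 = $80.08
Social Security (OASDI): only $161,479.27 − $156,637.01 = $4,842.26 of this check is subject → $4,842.26 × 0.0655 = $317.17
Legal plan premium: $130.22
Total deductions = $190.78 + $1,745.30 + $80.08 + $317.17 + $130.22 = $2,463.55
Net pay = $10,457.25 − $2,463.55 = $7,993.70

$7,993.70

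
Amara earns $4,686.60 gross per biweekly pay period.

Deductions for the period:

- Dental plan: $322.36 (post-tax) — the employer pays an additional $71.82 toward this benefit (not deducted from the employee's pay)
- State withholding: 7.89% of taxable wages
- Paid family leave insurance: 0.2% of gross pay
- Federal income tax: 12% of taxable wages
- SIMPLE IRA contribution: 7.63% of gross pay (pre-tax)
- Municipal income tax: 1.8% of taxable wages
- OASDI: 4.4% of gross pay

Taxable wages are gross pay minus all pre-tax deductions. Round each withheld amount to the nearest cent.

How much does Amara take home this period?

$2,852.11

SIMPLE IRA contribution: $4,686.60 × 0.0763 = $357.59
Taxable wages = $4,686.60 − $357.59 = $4,329.01
Municipal income tax: $4,329.01 × 0.018 = $77.92
Federal income tax: $4,329.01 × 0.12 = $519.48
State withholding: $4,329.01 × 0.0789 = $341.56
OASDI: $4,686.60 × 0.044 = $206.21
Paid family leave insurance: $4,686.60 × 0.002 = $9.37
Dental plan: $322.36
(Employer's $71.82 toward dental plan is not withheld from the employee.)
Total deductions = $357.59 + $77.92 + $519.48 + $341.56 + $206.21 + $9.37 + $322.36 = $1,834.49
Net pay = $4,686.60 − $1,834.49 = $2,852.11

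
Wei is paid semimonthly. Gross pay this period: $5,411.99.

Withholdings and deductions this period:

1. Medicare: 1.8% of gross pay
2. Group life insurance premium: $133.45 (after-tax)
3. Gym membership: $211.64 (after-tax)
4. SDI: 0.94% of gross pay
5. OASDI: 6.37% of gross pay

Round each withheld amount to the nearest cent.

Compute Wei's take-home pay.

$4,573.87

Medicare: $5,411.99 × 0.018 = $97.42
OASDI: $5,411.99 × 0.0637 = $344.74
SDI: $5,411.99 × 0.0094 = $50.87
Gym membership: $211.64
Group life insurance premium: $133.45
Total deductions = $97.42 + $344.74 + $50.87 + $211.64 + $133.45 = $838.12
Net pay = $5,411.99 − $838.12 = $4,573.87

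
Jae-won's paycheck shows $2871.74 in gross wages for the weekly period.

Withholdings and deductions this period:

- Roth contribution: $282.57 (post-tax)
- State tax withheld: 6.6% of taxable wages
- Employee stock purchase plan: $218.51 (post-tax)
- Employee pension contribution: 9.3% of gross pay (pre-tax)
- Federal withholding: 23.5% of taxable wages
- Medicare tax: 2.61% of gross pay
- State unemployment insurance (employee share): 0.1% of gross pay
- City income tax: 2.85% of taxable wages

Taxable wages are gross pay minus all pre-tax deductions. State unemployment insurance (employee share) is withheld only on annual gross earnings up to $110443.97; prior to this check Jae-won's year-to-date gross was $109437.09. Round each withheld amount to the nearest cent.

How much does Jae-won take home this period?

Employee pension contribution: $2871.74 × 0.093 = $267.07
Taxable wages = $2871.74 − $267.07 = $2604.67
City income tax: $2604.67 × 0.0285 = $74.23
State tax withheld: $2604.67 × 0.066 = $171.91
Federal withholding: $2604.67 × 0.235 = $612.10
State unemployment insurance (employee share): only $110443.97 − $109437.09 = $1006.88 of this check is subject → $1006.88 × 0.001 = $1.01
Medicare tax: $2871.74 × 0.0261 = $74.95
Employee stock purchase plan: $218.51
Roth contribution: $282.57
Total deductions = $267.07 + $74.23 + $171.91 + $612.10 + $1.01 + $74.95 + $218.51 + $282.57 = $1702.35
Net pay = $2871.74 − $1702.35 = $1169.39

$1169.39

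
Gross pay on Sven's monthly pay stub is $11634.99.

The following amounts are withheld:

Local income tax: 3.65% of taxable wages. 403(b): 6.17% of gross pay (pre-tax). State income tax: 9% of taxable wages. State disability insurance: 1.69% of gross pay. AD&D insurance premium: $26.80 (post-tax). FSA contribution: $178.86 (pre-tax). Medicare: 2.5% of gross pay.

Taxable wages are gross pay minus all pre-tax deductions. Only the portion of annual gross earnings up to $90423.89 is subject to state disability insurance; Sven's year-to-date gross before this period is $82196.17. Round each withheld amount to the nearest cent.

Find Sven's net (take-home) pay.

$8923.14

403(b): $11634.99 × 0.0617 = $717.88
FSA contribution: $178.86
Pre-tax total = $717.88 + $178.86 = $896.74
Taxable wages = $11634.99 − $896.74 = $10738.25
Local income tax: $10738.25 × 0.0365 = $391.95
State income tax: $10738.25 × 0.09 = $966.44
Medicare: $11634.99 × 0.025 = $290.87
State disability insurance: only $90423.89 − $82196.17 = $8227.72 of this check is subject → $8227.72 × 0.0169 = $139.05
AD&D insurance premium: $26.80
Total deductions = $717.88 + $178.86 + $391.95 + $966.44 + $290.87 + $139.05 + $26.80 = $2711.85
Net pay = $11634.99 − $2711.85 = $8923.14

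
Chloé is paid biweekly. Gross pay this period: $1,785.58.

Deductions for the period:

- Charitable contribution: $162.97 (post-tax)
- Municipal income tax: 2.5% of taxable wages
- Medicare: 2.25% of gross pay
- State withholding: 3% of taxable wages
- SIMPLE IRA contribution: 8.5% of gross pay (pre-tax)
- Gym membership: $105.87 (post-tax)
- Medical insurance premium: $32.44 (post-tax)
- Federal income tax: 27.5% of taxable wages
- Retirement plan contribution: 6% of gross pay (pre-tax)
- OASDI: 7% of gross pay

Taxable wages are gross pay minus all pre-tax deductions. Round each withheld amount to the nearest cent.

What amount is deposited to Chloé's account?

SIMPLE IRA contribution: $1,785.58 × 0.085 = $151.77
Retirement plan contribution: $1,785.58 × 0.06 = $107.13
Pre-tax total = $151.77 + $107.13 = $258.90
Taxable wages = $1,785.58 − $258.90 = $1,526.68
Federal income tax: $1,526.68 × 0.275 = $419.84
Municipal income tax: $1,526.68 × 0.025 = $38.17
State withholding: $1,526.68 × 0.03 = $45.80
Medicare: $1,785.58 × 0.0225 = $40.18
OASDI: $1,785.58 × 0.07 = $124.99
Gym membership: $105.87
Medical insurance premium: $32.44
Charitable contribution: $162.97
Total deductions = $151.77 + $107.13 + $419.84 + $38.17 + $45.80 + $40.18 + $124.99 + $105.87 + $32.44 + $162.97 = $1,229.16
Net pay = $1,785.58 − $1,229.16 = $556.42

$556.42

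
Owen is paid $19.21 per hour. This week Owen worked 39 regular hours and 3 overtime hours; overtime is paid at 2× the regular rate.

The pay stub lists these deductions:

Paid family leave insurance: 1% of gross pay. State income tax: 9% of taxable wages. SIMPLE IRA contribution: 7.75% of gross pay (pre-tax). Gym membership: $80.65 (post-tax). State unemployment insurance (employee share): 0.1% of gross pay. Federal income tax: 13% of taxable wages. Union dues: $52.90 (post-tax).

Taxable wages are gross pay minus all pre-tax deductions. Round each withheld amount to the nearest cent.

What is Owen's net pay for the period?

$478.97

Regular pay: 39 × $19.21 = $749.19
Overtime pay: 3 × $19.21 × 2 = $115.26
Gross pay = $749.19 + $115.26 = $864.45
SIMPLE IRA contribution: $864.45 × 0.0775 = $66.99
Taxable wages = $864.45 − $66.99 = $797.46
Federal income tax: $797.46 × 0.13 = $103.67
State income tax: $797.46 × 0.09 = $71.77
Paid family leave insurance: $864.45 × 0.01 = $8.64
State unemployment insurance (employee share): $864.45 × 0.001 = $0.86
Union dues: $52.90
Gym membership: $80.65
Total deductions = $66.99 + $103.67 + $71.77 + $8.64 + $0.86 + $52.90 + $80.65 = $385.48
Net pay = $864.45 − $385.48 = $478.97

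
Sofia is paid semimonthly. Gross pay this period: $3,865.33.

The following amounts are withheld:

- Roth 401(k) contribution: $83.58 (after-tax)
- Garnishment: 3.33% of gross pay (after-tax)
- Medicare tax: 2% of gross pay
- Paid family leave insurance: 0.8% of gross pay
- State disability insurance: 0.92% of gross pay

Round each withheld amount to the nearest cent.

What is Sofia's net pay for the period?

State disability insurance: $3,865.33 × 0.0092 = $35.56
Paid family leave insurance: $3,865.33 × 0.008 = $30.92
Medicare tax: $3,865.33 × 0.02 = $77.31
Roth 401(k) contribution: $83.58
Garnishment: $3,865.33 × 0.0333 = $128.72
Total deductions = $35.56 + $30.92 + $77.31 + $83.58 + $128.72 = $356.09
Net pay = $3,865.33 − $356.09 = $3,509.24

$3,509.24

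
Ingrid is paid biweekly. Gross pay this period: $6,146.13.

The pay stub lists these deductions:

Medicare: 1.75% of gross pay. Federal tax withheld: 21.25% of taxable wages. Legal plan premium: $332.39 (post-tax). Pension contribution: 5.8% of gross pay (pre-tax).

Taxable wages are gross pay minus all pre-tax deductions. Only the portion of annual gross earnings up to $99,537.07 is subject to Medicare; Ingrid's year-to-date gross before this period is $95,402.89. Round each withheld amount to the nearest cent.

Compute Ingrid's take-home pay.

$4,154.61

Pension contribution: $6,146.13 × 0.058 = $356.48
Taxable wages = $6,146.13 − $356.48 = $5,789.65
Federal tax withheld: $5,789.65 × 0.2125 = $1,230.30
Medicare: only $99,537.07 − $95,402.89 = $4,134.18 of this check is subject → $4,134.18 × 0.0175 = $72.35
Legal plan premium: $332.39
Total deductions = $356.48 + $1,230.30 + $72.35 + $332.39 = $1,991.52
Net pay = $6,146.13 − $1,991.52 = $4,154.61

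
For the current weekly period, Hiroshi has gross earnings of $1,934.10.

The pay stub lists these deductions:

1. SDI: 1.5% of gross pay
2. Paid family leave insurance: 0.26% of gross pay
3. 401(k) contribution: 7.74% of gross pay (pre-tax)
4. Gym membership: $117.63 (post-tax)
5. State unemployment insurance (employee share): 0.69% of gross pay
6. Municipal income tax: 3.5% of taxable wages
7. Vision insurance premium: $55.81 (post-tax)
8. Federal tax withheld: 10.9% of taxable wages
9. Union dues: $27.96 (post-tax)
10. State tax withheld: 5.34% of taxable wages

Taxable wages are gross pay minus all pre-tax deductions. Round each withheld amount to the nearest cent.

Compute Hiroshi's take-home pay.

$1,183.37

401(k) contribution: $1,934.10 × 0.0774 = $149.70
Taxable wages = $1,934.10 − $149.70 = $1,784.40
Municipal income tax: $1,784.40 × 0.035 = $62.45
State tax withheld: $1,784.40 × 0.0534 = $95.29
Federal tax withheld: $1,784.40 × 0.109 = $194.50
State unemployment insurance (employee share): $1,934.10 × 0.0069 = $13.35
Paid family leave insurance: $1,934.10 × 0.0026 = $5.03
SDI: $1,934.10 × 0.015 = $29.01
Vision insurance premium: $55.81
Gym membership: $117.63
Union dues: $27.96
Total deductions = $149.70 + $62.45 + $95.29 + $194.50 + $13.35 + $5.03 + $29.01 + $55.81 + $117.63 + $27.96 = $750.73
Net pay = $1,934.10 − $750.73 = $1,183.37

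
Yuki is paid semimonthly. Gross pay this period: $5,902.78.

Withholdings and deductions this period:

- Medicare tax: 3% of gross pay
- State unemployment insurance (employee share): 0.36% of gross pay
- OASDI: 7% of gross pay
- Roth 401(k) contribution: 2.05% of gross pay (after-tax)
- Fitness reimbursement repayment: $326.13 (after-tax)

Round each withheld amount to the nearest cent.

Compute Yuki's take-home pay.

$4,844.12

OASDI: $5,902.78 × 0.07 = $413.19
Medicare tax: $5,902.78 × 0.03 = $177.08
State unemployment insurance (employee share): $5,902.78 × 0.0036 = $21.25
Roth 401(k) contribution: $5,902.78 × 0.0205 = $121.01
Fitness reimbursement repayment: $326.13
Total deductions = $413.19 + $177.08 + $21.25 + $121.01 + $326.13 = $1,058.66
Net pay = $5,902.78 − $1,058.66 = $4,844.12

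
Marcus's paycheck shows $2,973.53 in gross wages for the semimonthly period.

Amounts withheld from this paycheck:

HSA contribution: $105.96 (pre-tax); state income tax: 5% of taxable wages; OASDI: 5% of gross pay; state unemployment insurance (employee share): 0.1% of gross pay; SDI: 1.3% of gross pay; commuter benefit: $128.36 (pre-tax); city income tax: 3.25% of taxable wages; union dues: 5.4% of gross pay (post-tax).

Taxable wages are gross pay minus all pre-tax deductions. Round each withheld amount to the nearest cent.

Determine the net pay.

$2,162.35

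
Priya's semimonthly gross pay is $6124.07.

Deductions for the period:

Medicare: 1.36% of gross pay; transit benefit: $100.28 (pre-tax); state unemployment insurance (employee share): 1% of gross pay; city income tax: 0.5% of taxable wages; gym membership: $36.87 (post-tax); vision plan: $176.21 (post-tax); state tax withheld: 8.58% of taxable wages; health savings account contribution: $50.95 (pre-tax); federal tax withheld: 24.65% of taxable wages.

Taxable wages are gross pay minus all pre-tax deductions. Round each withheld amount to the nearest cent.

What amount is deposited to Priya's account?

$3600.59

Transit benefit: $100.28
Health savings account contribution: $50.95
Pre-tax total = $100.28 + $50.95 = $151.23
Taxable wages = $6124.07 − $151.23 = $5972.84
City income tax: $5972.84 × 0.005 = $29.86
State tax withheld: $5972.84 × 0.0858 = $512.47
Federal tax withheld: $5972.84 × 0.2465 = $1472.31
State unemployment insurance (employee share): $6124.07 × 0.01 = $61.24
Medicare: $6124.07 × 0.0136 = $83.29
Gym membership: $36.87
Vision plan: $176.21
Total deductions = $100.28 + $50.95 + $29.86 + $512.47 + $1472.31 + $61.24 + $83.29 + $36.87 + $176.21 = $2523.48
Net pay = $6124.07 − $2523.48 = $3600.59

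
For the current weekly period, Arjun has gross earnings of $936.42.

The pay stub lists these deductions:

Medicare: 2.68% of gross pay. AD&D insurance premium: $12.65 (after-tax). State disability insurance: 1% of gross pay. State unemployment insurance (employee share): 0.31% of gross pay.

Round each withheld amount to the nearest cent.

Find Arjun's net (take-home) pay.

$886.41

Medicare: $936.42 × 0.0268 = $25.10
State disability insurance: $936.42 × 0.01 = $9.36
State unemployment insurance (employee share): $936.42 × 0.0031 = $2.90
AD&D insurance premium: $12.65
Total deductions = $25.10 + $9.36 + $2.90 + $12.65 = $50.01
Net pay = $936.42 − $50.01 = $886.41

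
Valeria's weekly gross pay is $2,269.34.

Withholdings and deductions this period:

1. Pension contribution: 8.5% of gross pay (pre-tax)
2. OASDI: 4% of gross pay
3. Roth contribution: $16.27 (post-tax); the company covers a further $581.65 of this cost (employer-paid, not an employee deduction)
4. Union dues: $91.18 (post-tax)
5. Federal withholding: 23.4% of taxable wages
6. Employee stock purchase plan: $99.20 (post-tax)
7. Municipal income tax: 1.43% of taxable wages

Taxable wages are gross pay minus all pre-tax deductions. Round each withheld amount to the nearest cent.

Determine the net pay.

$1,263.45

Pension contribution: $2,269.34 × 0.085 = $192.89
Taxable wages = $2,269.34 − $192.89 = $2,076.45
Municipal income tax: $2,076.45 × 0.0143 = $29.69
Federal withholding: $2,076.45 × 0.234 = $485.89
OASDI: $2,269.34 × 0.04 = $90.77
Union dues: $91.18
Roth contribution: $16.27
Employee stock purchase plan: $99.20
(Employer's $581.65 toward Roth contribution is not withheld from the employee.)
Total deductions = $192.89 + $29.69 + $485.89 + $90.77 + $91.18 + $16.27 + $99.20 = $1,005.89
Net pay = $2,269.34 − $1,005.89 = $1,263.45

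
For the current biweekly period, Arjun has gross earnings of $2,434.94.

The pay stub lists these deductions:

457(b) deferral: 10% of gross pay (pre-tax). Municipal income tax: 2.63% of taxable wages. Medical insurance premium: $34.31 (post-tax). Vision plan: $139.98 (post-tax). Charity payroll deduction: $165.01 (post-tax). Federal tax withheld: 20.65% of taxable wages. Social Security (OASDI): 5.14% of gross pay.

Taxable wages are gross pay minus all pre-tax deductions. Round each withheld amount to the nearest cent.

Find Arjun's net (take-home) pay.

457(b) deferral: $2,434.94 × 0.1 = $243.49
Taxable wages = $2,434.94 − $243.49 = $2,191.45
Municipal income tax: $2,191.45 × 0.0263 = $57.64
Federal tax withheld: $2,191.45 × 0.2065 = $452.53
Social Security (OASDI): $2,434.94 × 0.0514 = $125.16
Charity payroll deduction: $165.01
Vision plan: $139.98
Medical insurance premium: $34.31
Total deductions = $243.49 + $57.64 + $452.53 + $125.16 + $165.01 + $139.98 + $34.31 = $1,218.12
Net pay = $2,434.94 − $1,218.12 = $1,216.82

$1,216.82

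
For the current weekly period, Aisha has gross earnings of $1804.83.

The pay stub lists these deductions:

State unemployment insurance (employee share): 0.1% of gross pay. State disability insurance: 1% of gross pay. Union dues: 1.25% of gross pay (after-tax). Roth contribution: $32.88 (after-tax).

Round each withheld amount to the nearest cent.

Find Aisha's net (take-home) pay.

$1729.54

State disability insurance: $1804.83 × 0.01 = $18.05
State unemployment insurance (employee share): $1804.83 × 0.001 = $1.80
Roth contribution: $32.88
Union dues: $1804.83 × 0.0125 = $22.56
Total deductions = $18.05 + $1.80 + $32.88 + $22.56 = $75.29
Net pay = $1804.83 − $75.29 = $1729.54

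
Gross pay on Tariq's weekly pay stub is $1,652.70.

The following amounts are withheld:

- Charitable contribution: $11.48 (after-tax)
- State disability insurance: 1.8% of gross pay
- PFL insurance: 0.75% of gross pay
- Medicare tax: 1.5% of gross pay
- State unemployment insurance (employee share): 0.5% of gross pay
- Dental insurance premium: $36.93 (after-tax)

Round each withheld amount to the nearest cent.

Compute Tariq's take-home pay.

State unemployment insurance (employee share): $1,652.70 × 0.005 = $8.26
PFL insurance: $1,652.70 × 0.0075 = $12.40
State disability insurance: $1,652.70 × 0.018 = $29.75
Medicare tax: $1,652.70 × 0.015 = $24.79
Charitable contribution: $11.48
Dental insurance premium: $36.93
Total deductions = $8.26 + $12.40 + $29.75 + $24.79 + $11.48 + $36.93 = $123.61
Net pay = $1,652.70 − $123.61 = $1,529.09

$1,529.09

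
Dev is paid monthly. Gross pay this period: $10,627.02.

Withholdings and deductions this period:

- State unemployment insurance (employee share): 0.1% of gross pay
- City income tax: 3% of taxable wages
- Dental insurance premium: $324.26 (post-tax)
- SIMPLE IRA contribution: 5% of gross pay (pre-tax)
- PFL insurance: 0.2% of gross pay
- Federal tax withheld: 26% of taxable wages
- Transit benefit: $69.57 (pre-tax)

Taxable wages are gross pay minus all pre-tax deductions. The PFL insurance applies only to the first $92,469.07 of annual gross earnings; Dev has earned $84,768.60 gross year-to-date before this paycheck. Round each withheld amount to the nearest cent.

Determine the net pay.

$6,768.24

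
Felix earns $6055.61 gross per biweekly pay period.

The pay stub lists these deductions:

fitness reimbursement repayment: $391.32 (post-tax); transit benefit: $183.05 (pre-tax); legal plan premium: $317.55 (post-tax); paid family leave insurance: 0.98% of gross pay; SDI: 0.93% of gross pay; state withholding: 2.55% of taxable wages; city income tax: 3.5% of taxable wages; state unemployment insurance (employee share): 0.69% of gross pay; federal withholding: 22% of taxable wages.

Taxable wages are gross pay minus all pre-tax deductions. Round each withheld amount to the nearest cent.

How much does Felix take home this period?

Transit benefit: $183.05
Taxable wages = $6055.61 − $183.05 = $5872.56
City income tax: $5872.56 × 0.035 = $205.54
State withholding: $5872.56 × 0.0255 = $149.75
Federal withholding: $5872.56 × 0.22 = $1291.96
State unemployment insurance (employee share): $6055.61 × 0.0069 = $41.78
SDI: $6055.61 × 0.0093 = $56.32
Paid family leave insurance: $6055.61 × 0.0098 = $59.34
Fitness reimbursement repayment: $391.32
Legal plan premium: $317.55
Total deductions = $183.05 + $205.54 + $149.75 + $1291.96 + $41.78 + $56.32 + $59.34 + $391.32 + $317.55 = $2696.61
Net pay = $6055.61 − $2696.61 = $3359.00

$3359.00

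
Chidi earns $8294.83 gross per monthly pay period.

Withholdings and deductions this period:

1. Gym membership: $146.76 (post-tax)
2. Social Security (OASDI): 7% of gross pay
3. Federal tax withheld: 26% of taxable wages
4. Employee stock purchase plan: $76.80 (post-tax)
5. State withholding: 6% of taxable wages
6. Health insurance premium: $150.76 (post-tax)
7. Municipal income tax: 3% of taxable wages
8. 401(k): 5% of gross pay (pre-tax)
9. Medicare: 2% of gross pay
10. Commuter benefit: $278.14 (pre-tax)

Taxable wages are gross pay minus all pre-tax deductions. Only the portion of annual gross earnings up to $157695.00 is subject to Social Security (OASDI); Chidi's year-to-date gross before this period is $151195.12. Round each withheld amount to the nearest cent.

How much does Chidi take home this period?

$3946.05

401(k): $8294.83 × 0.05 = $414.74
Commuter benefit: $278.14
Pre-tax total = $414.74 + $278.14 = $692.88
Taxable wages = $8294.83 − $692.88 = $7601.95
State withholding: $7601.95 × 0.06 = $456.12
Federal tax withheld: $7601.95 × 0.26 = $1976.51
Municipal income tax: $7601.95 × 0.03 = $228.06
Medicare: $8294.83 × 0.02 = $165.90
Social Security (OASDI): only $157695.00 − $151195.12 = $6499.88 of this check is subject → $6499.88 × 0.07 = $454.99
Health insurance premium: $150.76
Employee stock purchase plan: $76.80
Gym membership: $146.76
Total deductions = $414.74 + $278.14 + $456.12 + $1976.51 + $228.06 + $165.90 + $454.99 + $150.76 + $76.80 + $146.76 = $4348.78
Net pay = $8294.83 − $4348.78 = $3946.05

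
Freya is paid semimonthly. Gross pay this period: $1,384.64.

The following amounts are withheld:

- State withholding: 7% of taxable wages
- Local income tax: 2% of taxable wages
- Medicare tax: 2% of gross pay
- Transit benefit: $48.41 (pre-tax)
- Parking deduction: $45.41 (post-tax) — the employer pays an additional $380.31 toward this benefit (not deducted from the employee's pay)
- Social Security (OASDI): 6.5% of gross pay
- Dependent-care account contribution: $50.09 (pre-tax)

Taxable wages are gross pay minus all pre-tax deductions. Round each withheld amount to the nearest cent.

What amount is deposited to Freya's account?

Dependent-care account contribution: $50.09
Transit benefit: $48.41
Pre-tax total = $50.09 + $48.41 = $98.50
Taxable wages = $1,384.64 − $98.50 = $1,286.14
State withholding: $1,286.14 × 0.07 = $90.03
Local income tax: $1,286.14 × 0.02 = $25.72
Medicare tax: $1,384.64 × 0.02 = $27.69
Social Security (OASDI): $1,384.64 × 0.065 = $90.00
Parking deduction: $45.41
(Employer's $380.31 toward parking deduction is not withheld from the employee.)
Total deductions = $50.09 + $48.41 + $90.03 + $25.72 + $27.69 + $90.00 + $45.41 = $377.35
Net pay = $1,384.64 − $377.35 = $1,007.29

$1,007.29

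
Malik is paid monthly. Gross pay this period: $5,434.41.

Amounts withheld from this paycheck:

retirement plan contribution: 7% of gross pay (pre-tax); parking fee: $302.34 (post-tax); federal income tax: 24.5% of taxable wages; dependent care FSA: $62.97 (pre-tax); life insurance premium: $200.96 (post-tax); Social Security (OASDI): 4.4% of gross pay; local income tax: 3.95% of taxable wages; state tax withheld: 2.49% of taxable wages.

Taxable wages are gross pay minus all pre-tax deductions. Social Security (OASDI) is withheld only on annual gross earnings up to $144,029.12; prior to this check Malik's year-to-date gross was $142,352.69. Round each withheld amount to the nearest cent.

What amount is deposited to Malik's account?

Dependent care FSA: $62.97
Retirement plan contribution: $5,434.41 × 0.07 = $380.41
Pre-tax total = $62.97 + $380.41 = $443.38
Taxable wages = $5,434.41 − $443.38 = $4,991.03
State tax withheld: $4,991.03 × 0.0249 = $124.28
Local income tax: $4,991.03 × 0.0395 = $197.15
Federal income tax: $4,991.03 × 0.245 = $1,222.80
Social Security (OASDI): only $144,029.12 − $142,352.69 = $1,676.43 of this check is subject → $1,676.43 × 0.044 = $73.76
Parking fee: $302.34
Life insurance premium: $200.96
Total deductions = $62.97 + $380.41 + $124.28 + $197.15 + $1,222.80 + $73.76 + $302.34 + $200.96 = $2,564.67
Net pay = $5,434.41 − $2,564.67 = $2,869.74

$2,869.74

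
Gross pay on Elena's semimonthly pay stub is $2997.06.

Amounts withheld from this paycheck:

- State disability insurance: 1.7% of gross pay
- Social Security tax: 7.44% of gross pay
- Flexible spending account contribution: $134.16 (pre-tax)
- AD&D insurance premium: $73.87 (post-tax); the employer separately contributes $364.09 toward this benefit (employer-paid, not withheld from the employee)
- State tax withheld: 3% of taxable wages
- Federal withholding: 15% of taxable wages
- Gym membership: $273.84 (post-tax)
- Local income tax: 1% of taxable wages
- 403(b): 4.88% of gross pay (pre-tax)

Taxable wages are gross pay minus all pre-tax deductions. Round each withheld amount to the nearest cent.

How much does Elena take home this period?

$1578.83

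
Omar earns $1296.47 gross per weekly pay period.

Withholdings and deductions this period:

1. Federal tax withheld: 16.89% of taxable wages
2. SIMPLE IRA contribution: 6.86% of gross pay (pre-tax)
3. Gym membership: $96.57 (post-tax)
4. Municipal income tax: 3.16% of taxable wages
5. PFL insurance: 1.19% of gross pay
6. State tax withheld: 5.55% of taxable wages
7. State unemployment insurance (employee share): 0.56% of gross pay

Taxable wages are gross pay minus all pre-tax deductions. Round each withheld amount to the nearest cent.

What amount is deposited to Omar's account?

SIMPLE IRA contribution: $1296.47 × 0.0686 = $88.94
Taxable wages = $1296.47 − $88.94 = $1207.53
Federal tax withheld: $1207.53 × 0.1689 = $203.95
State tax withheld: $1207.53 × 0.0555 = $67.02
Municipal income tax: $1207.53 × 0.0316 = $38.16
PFL insurance: $1296.47 × 0.0119 = $15.43
State unemployment insurance (employee share): $1296.47 × 0.0056 = $7.26
Gym membership: $96.57
Total deductions = $88.94 + $203.95 + $67.02 + $38.16 + $15.43 + $7.26 + $96.57 = $517.33
Net pay = $1296.47 − $517.33 = $779.14

$779.14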